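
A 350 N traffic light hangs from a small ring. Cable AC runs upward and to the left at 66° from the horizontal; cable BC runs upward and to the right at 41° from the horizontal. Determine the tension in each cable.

T_AC = 276.2 N, T_BC = 148.9 N

ΣF_x = 0: −T_AC·cos66° + T_BC·cos41° = 0 → T_BC = 0.538931·T_AC.
ΣF_y = 0: T_AC·sin66° + T_BC·sin41° = 350.
Substitute: T_AC·(0.913545 + 0.538931·0.656059) = 350 → T_AC = 276.218 ≈ 276.2 N.
Then T_BC = 0.538931 × 276.218 = 148.9 N.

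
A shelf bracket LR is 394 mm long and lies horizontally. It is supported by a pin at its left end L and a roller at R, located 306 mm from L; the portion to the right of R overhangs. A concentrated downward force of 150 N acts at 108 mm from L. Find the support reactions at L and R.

ΣM about L: R_y·306 − 150·108 = 0 → R_y = 16200/306 = 52.9412 ≈ 52.94 N.
ΣF_y = 0: L_y + 52.9412 − 150 = 0 → L_y = 97.06 N.
ΣF_x = 0: no horizontal applied forces, so L_x = 0.

L_x = 0, L_y = 97.06 N, R_y = 52.94 N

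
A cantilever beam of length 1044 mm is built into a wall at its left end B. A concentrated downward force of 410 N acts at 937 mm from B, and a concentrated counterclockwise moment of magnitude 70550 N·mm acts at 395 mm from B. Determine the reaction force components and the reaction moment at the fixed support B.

B_x = 0, B_y = 410.0 N, M_B = 313600 N·mm

ΣF_x = 0: B_x = 0.
ΣF_y = 0: B_y − 410 = 0 → B_y = 410.0 N.
ΣM about B: M_B − 410·937 + 70550 = 0 → M_B = 313600 N·mm.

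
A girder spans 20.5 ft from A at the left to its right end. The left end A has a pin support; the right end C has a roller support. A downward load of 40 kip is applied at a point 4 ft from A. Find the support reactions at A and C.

A_x = 0, A_y = 32.20 kip, C_y = 7.805 kip

ΣM about A: C_y·20.5 − 40·4 = 0 → C_y = 160/20.5 = 7.80488 ≈ 7.805 kip.
ΣF_y = 0: A_y + 7.80488 − 40 = 0 → A_y = 32.20 kip.
ΣF_x = 0: no horizontal applied forces, so A_x = 0.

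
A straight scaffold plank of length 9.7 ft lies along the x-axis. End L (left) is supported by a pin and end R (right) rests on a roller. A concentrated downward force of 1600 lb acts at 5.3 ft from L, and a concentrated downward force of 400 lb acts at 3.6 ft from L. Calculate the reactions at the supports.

L_x = 0, L_y = 977.3 lb, R_y = 1023 lb

Taking moments about L: R_y·9.7 − 1600·5.3 − 400·3.6 = 0 → R_y = 9920/9.7 = 1022.68 ≈ 1023 lb.
ΣF_y = 0: L_y + 1022.68 − 1600 − 400 = 0 → L_y = 977.3 lb.
ΣF_x = 0: no horizontal applied forces, so L_x = 0.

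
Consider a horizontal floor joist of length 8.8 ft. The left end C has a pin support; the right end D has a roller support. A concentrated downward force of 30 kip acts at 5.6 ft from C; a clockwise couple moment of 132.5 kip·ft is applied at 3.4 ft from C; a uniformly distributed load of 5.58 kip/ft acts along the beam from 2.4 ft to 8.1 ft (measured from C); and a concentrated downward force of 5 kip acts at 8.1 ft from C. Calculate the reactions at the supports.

Resultant of the distributed load: 5.58 × 5.7 = 31.806 kip at 5.25 ft from C.
ΣM about C: D_y·8.8 − 30·5.6 − 132.5 − (5.58·5.7)·5.25 − 5·8.1 = 0 → D_y = 507.9815/8.8 = 57.7252 ≈ 57.73 kip.
ΣF_y = 0: C_y + 57.7252 − 30 − 5.58·5.7 − 5 = 0 → C_y = 9.081 kip.
ΣF_x = 0: no horizontal applied forces, so C_x = 0.

C_x = 0, C_y = 9.081 kip, D_y = 57.73 kip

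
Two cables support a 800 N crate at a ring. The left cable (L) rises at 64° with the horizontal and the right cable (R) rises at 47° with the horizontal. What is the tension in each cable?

ΣF_x = 0: −T_L·cos64° + T_R·cos47° = 0 → T_R = 0.642774·T_L.
ΣF_y = 0: T_L·sin64° + T_R·sin47° = 800.
Substitute: T_L·(0.898794 + 0.642774·0.731354) = 800 → T_L = 584.415 ≈ 584.4 N.
Then T_R = 0.642774 × 584.415 = 375.6 N.

T_L = 584.4 N, T_R = 375.6 N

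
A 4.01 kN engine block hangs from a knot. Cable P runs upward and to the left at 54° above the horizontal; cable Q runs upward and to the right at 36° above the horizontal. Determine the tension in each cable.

T_P = 3.244 kN, T_Q = 2.357 kN

ΣF_x = 0: −T_P·cos54° + T_Q·cos36° = 0 → T_Q = 0.726543·T_P.
ΣF_y = 0: T_P·sin54° + T_Q·sin36° = 4.01.
Substitute: T_P·(0.809017 + 0.726543·0.587785) = 4.01 → T_P = 3.24416 ≈ 3.244 kN.
Then T_Q = 0.726543 × 3.24416 = 2.357 kN.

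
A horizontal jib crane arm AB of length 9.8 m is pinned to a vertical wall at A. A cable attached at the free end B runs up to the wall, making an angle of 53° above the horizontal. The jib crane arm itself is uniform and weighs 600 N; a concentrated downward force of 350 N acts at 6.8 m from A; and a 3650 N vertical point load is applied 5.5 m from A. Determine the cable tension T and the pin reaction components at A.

ΣM about A: T·sin53°·9.8 − 600·4.9 − 350·6.8 − 3650·5.5 = 0 → T = 25395/(9.8·0.798636) = 3244.69 ≈ 3245 N.
ΣF_x = 0: A_x − T·cos53° = 0 → A_x = 3244.69 × 0.601815 = 1953 N.
ΣF_y = 0: A_y + T·sin53° − 600 − 350 − 3650 = 0 → A_y = 4600 − 3244.69 × 0.798636 = 2009 N.

T = 3245 N, A_x = 1953 N, A_y = 2009 N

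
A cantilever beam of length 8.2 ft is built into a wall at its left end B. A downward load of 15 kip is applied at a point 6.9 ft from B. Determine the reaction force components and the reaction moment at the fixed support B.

B_x = 0, B_y = 15.00 kip, M_B = 103.5 kip·ft

ΣF_x = 0: B_x = 0.
ΣF_y = 0: B_y − 15 = 0 → B_y = 15.00 kip.
ΣM about B: M_B − 15·6.9 = 0 → M_B = 103.5 kip·ft.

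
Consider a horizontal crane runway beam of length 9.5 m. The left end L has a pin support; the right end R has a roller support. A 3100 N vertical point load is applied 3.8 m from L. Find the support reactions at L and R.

L_x = 0, L_y = 1860 N, R_y = 1240 N

ΣM about L: R_y·9.5 − 3100·3.8 = 0 → R_y = 11780/9.5 = 1240 N.
ΣF_y = 0: L_y + 1240 − 3100 = 0 → L_y = 1860 N.
ΣF_x = 0: no horizontal applied forces, so L_x = 0.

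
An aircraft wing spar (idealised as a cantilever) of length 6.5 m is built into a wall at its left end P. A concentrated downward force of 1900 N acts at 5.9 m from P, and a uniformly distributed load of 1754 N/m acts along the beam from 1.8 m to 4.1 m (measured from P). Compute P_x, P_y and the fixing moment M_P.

Resultant of the distributed load: 1754 × 2.3 = 4034.2 N at 2.95 m from P.
ΣF_x = 0: P_x = 0.
ΣF_y = 0: P_y − 1900 − 1754·2.3 = 0 → P_y = 5934 N.
ΣM about P: M_P − 1900·5.9 − (1754·2.3)·2.95 = 0 → M_P = 23110 N·m.

P_x = 0, P_y = 5934 N, M_P = 23110 N·m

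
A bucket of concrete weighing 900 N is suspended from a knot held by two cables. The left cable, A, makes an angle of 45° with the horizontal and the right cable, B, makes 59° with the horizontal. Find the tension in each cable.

ΣF_x = 0: −T_A·cos45° + T_B·cos59° = 0 → T_B = 1.37292·T_A.
ΣF_y = 0: T_A·sin45° + T_B·sin59° = 900.
Substitute: T_A·(0.707107 + 1.37292·0.857167) = 900 → T_A = 477.725 ≈ 477.7 N.
Then T_B = 1.37292 × 477.725 = 655.9 N.

T_A = 477.7 N, T_B = 655.9 N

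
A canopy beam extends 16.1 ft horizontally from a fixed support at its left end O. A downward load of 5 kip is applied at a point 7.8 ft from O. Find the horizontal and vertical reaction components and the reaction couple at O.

O_x = 0, O_y = 5.000 kip, M_O = 39.00 kip·ft

ΣF_x = 0: O_x = 0.
ΣF_y = 0: O_y − 5 = 0 → O_y = 5.000 kip.
ΣM about O: M_O − 5·7.8 = 0 → M_O = 39.00 kip·ft.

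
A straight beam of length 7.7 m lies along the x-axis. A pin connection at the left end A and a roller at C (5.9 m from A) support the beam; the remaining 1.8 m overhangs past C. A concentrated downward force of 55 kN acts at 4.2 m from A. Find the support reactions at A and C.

A_x = 0, A_y = 15.85 kN, C_y = 39.15 kN

Moments about A: C_y·5.9 − 55·4.2 = 0 → C_y = 231/5.9 = 39.1525 ≈ 39.15 kN.
ΣF_y = 0: A_y + 39.1525 − 55 = 0 → A_y = 15.85 kN.
ΣF_x = 0: no horizontal applied forces, so A_x = 0.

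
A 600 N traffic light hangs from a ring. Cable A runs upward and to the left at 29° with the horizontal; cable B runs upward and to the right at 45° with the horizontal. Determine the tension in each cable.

T_A = 441.4 N, T_B = 545.9 N

ΣF_x = 0: −T_A·cos29° + T_B·cos45° = 0 → T_B = 1.2369·T_A.
ΣF_y = 0: T_A·sin29° + T_B·sin45° = 600.
Substitute: T_A·(0.48481 + 1.2369·0.707107) = 600 → T_A = 441.361 ≈ 441.4 N.
Then T_B = 1.2369 × 441.361 = 545.9 N.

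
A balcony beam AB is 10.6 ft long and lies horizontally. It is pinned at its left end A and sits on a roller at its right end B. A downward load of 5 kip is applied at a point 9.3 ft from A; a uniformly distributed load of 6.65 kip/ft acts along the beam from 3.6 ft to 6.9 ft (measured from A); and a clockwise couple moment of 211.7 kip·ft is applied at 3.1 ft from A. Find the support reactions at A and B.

A_x = 0, A_y = -8.282 kip, B_y = 35.23 kip

Resultant of the distributed load: 6.65 × 3.3 = 21.945 kip at 5.25 ft from A.
Taking moments about A: B_y·10.6 − 5·9.3 − (6.65·3.3)·5.25 − 211.7 = 0 → B_y = 373.41125/10.6 = 35.2275 ≈ 35.23 kip.
ΣF_y = 0: A_y + 35.2275 − 5 − 6.65·3.3 = 0 → A_y = -8.282 kip.
ΣF_x = 0: no horizontal applied forces, so A_x = 0.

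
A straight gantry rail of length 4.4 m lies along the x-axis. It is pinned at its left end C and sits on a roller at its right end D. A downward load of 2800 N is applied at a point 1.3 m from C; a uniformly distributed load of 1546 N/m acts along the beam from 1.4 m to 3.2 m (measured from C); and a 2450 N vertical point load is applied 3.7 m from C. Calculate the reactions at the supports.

C_x = 0, C_y = 3691 N, D_y = 4342 N

Resultant of the distributed load: 1546 × 1.8 = 2782.8 N at 2.3 m from C.
Moments about C: D_y·4.4 − 2800·1.3 − (1546·1.8)·2.3 − 2450·3.7 = 0 → D_y = 19105.44/4.4 = 4342.15 ≈ 4342 N.
ΣF_y = 0: C_y + 4342.15 − 2800 − 1546·1.8 − 2450 = 0 → C_y = 3691 N.
ΣF_x = 0: no horizontal applied forces, so C_x = 0.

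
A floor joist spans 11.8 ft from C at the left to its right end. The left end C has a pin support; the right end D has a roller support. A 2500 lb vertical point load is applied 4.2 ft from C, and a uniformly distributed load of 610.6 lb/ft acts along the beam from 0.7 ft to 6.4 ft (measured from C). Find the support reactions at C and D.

C_x = 0, C_y = 4044 lb, D_y = 1937 lb

Resultant of the distributed load: 610.6 × 5.7 = 3480.42 lb at 3.55 ft from C.
Moments about C: D_y·11.8 − 2500·4.2 − (610.6·5.7)·3.55 = 0 → D_y = 22855.491/11.8 = 1936.91 ≈ 1937 lb.
ΣF_y = 0: C_y + 1936.91 − 2500 − 610.6·5.7 = 0 → C_y = 4044 lb.
ΣF_x = 0: no horizontal applied forces, so C_x = 0.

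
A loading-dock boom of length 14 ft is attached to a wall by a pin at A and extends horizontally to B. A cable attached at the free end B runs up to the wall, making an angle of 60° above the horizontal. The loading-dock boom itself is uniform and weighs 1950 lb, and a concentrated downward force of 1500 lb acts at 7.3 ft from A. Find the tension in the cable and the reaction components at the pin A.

ΣM about A: T·sin60°·14 − 1950·7 − 1500·7.3 = 0 → T = 24600/(14·0.866025) = 2028.97 ≈ 2029 lb.
ΣF_x = 0: A_x − T·cos60° = 0 → A_x = 2028.97 × 0.5 = 1014 lb.
ΣF_y = 0: A_y + T·sin60° − 1950 − 1500 = 0 → A_y = 3450 − 2028.97 × 0.866025 = 1693 lb.

T = 2029 lb, A_x = 1014 lb, A_y = 1693 lb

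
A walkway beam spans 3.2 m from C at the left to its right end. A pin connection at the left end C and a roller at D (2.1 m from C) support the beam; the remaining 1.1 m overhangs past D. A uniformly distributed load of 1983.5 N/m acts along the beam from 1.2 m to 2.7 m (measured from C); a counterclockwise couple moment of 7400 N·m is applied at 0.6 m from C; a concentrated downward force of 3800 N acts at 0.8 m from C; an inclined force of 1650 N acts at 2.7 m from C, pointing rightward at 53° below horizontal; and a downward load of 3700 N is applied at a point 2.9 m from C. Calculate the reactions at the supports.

C_x = -993.0 N, C_y = 4303 N, D_y = 7490 N

Resultant of the distributed load: 1983.5 × 1.5 = 2975.25 N at 1.95 m from C.
ΣM about C: D_y·2.1 − (1983.5·1.5)·1.95 + 7400 − 3800·0.8 − 1650·sin53°·2.7 − 3700·2.9 = 0 → D_y = 15729.7/2.1 = 7490.33 ≈ 7490 N.
ΣF_y = 0: C_y + 7490.33 − 1983.5·1.5 − 3800 − 1650·sin53° − 3700 = 0 → C_y = 4303 N.
ΣF_x = 0: C_x + 1650·cos53° = 0 → C_x = -993.0 N.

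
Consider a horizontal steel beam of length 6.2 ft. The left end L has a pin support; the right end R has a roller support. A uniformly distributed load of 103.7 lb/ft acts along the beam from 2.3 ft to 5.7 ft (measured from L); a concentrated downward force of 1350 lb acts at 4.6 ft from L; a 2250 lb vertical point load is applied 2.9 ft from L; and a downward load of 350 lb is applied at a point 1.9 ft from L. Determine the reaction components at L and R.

Resultant of the distributed load: 103.7 × 3.4 = 352.58 lb at 4 ft from L.
Moments about L: R_y·6.2 − (103.7·3.4)·4 − 1350·4.6 − 2250·2.9 − 350·1.9 = 0 → R_y = 14810.32/6.2 = 2388.76 ≈ 2389 lb.
ΣF_y = 0: L_y + 2388.76 − 103.7·3.4 − 1350 − 2250 − 350 = 0 → L_y = 1914 lb.
ΣF_x = 0: no horizontal applied forces, so L_x = 0.

L_x = 0, L_y = 1914 lb, R_y = 2389 lb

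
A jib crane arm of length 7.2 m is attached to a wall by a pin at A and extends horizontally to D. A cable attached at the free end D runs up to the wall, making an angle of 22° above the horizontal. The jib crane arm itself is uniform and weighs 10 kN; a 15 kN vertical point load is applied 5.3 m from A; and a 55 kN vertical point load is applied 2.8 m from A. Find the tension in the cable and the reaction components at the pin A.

T = 99.92 kN, A_x = 92.64 kN, A_y = 42.57 kN

ΣM about A: T·sin22°·7.2 − 10·3.6 − 15·5.3 − 55·2.8 = 0 → T = 269.5/(7.2·0.374607) = 99.9195 ≈ 99.92 kN.
ΣF_x = 0: A_x − T·cos22° = 0 → A_x = 99.9195 × 0.927184 = 92.64 kN.
ΣF_y = 0: A_y + T·sin22° − 10 − 15 − 55 = 0 → A_y = 80 − 99.9195 × 0.374607 = 42.57 kN.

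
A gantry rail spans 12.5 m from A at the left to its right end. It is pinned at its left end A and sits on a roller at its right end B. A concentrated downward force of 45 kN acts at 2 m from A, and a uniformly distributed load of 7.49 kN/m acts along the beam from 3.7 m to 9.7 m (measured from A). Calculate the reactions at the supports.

Resultant of the distributed load: 7.49 × 6 = 44.94 kN at 6.7 m from A.
Moments about A: B_y·12.5 − 45·2 − (7.49·6)·6.7 = 0 → B_y = 391.098/12.5 = 31.2878 ≈ 31.29 kN.
ΣF_y = 0: A_y + 31.2878 − 45 − 7.49·6 = 0 → A_y = 58.65 kN.
ΣF_x = 0: no horizontal applied forces, so A_x = 0.

A_x = 0, A_y = 58.65 kN, B_y = 31.29 kN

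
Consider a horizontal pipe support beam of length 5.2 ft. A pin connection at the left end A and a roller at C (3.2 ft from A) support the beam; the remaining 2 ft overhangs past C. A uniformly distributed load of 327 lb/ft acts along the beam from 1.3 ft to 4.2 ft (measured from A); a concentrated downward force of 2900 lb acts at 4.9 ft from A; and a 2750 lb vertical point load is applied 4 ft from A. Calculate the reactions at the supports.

A_x = 0, A_y = -2095 lb, C_y = 8693 lb

Resultant of the distributed load: 327 × 2.9 = 948.3 lb at 2.75 ft from A.
Taking moments about A: C_y·3.2 − (327·2.9)·2.75 − 2900·4.9 − 2750·4 = 0 → C_y = 27817.825/3.2 = 8693.07 ≈ 8693 lb.
ΣF_y = 0: A_y + 8693.07 − 327·2.9 − 2900 − 2750 = 0 → A_y = -2095 lb.
ΣF_x = 0: no horizontal applied forces, so A_x = 0.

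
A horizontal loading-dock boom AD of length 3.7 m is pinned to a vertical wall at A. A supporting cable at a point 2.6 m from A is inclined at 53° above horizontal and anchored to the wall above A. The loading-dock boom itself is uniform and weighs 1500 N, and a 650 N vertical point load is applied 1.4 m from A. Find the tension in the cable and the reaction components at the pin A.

T = 1775 N, A_x = 1068 N, A_y = 732.7 N

ΣM about A: T·sin53°·2.6 − 1500·1.85 − 650·1.4 = 0 → T = 3685/(2.6·0.798636) = 1774.66 ≈ 1775 N.
ΣF_x = 0: A_x − T·cos53° = 0 → A_x = 1774.66 × 0.601815 = 1068 N.
ΣF_y = 0: A_y + T·sin53° − 1500 − 650 = 0 → A_y = 2150 − 1774.66 × 0.798636 = 732.7 N.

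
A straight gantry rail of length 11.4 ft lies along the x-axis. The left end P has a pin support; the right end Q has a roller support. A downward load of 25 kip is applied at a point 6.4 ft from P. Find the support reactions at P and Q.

ΣM about P: Q_y·11.4 − 25·6.4 = 0 → Q_y = 160/11.4 = 14.0351 ≈ 14.04 kip.
ΣF_y = 0: P_y + 14.0351 − 25 = 0 → P_y = 10.96 kip.
ΣF_x = 0: no horizontal applied forces, so P_x = 0.

P_x = 0, P_y = 10.96 kip, Q_y = 14.04 kip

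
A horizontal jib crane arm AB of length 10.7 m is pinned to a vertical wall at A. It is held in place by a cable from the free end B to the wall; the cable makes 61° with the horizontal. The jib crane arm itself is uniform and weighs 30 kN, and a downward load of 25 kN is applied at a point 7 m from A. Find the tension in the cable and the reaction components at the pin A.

ΣM about A: T·sin61°·10.7 − 30·5.35 − 25·7 = 0 → T = 335.5/(10.7·0.87462) = 35.85 kN.
ΣF_x = 0: A_x − T·cos61° = 0 → A_x = 35.85 × 0.48481 = 17.38 kN.
ΣF_y = 0: A_y + T·sin61° − 30 − 25 = 0 → A_y = 55 − 35.85 × 0.87462 = 23.64 kN.

T = 35.85 kN, A_x = 17.38 kN, A_y = 23.64 kN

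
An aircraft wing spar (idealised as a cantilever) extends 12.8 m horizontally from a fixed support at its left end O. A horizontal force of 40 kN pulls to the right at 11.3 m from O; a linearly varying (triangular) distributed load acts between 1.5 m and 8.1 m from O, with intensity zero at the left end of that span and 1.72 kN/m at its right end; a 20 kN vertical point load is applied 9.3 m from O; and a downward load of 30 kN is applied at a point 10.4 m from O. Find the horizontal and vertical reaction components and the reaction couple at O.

O_x = -40.00 kN, O_y = 55.68 kN, M_O = 531.5 kN·m

Resultant of the triangular load: ½ × 1.72 × 6.6 = 5.676 kN, acting at 5.9 m from O (one-third of the span from the peak).
ΣF_x = 0: O_x + 40 = 0 → O_x = -40.00 kN.
ΣF_y = 0: O_y − ½·1.72·6.6 − 20 − 30 = 0 → O_y = 55.68 kN.
ΣM about O: M_O − (½·1.72·6.6)·5.9 − 20·9.3 − 30·10.4 = 0 → M_O = 531.5 kN·m.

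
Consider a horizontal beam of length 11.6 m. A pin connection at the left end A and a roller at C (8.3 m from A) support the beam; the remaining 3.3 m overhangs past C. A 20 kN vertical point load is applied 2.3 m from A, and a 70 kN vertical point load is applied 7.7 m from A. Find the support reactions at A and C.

A_x = 0, A_y = 19.52 kN, C_y = 70.48 kN

Moments about A: C_y·8.3 − 20·2.3 − 70·7.7 = 0 → C_y = 585/8.3 = 70.4819 ≈ 70.48 kN.
ΣF_y = 0: A_y + 70.4819 − 20 − 70 = 0 → A_y = 19.52 kN.
ΣF_x = 0: no horizontal applied forces, so A_x = 0.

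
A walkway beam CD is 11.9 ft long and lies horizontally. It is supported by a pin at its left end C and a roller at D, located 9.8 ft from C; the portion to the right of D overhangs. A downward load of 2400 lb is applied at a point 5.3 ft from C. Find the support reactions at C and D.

C_x = 0, C_y = 1102 lb, D_y = 1298 lb

ΣM about C: D_y·9.8 − 2400·5.3 = 0 → D_y = 12720/9.8 = 1297.96 ≈ 1298 lb.
ΣF_y = 0: C_y + 1297.96 − 2400 = 0 → C_y = 1102 lb.
ΣF_x = 0: no horizontal applied forces, so C_x = 0.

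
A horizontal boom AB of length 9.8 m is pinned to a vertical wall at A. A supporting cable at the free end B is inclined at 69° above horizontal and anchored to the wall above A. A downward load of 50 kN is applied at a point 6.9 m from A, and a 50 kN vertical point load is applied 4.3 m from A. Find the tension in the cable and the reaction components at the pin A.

T = 61.21 kN, A_x = 21.94 kN, A_y = 42.86 kN

ΣM about A: T·sin69°·9.8 − 50·6.9 − 50·4.3 = 0 → T = 560/(9.8·0.93358) = 61.2083 ≈ 61.21 kN.
ΣF_x = 0: A_x − T·cos69° = 0 → A_x = 61.2083 × 0.358368 = 21.94 kN.
ΣF_y = 0: A_y + T·sin69° − 50 − 50 = 0 → A_y = 100 − 61.2083 × 0.93358 = 42.86 kN.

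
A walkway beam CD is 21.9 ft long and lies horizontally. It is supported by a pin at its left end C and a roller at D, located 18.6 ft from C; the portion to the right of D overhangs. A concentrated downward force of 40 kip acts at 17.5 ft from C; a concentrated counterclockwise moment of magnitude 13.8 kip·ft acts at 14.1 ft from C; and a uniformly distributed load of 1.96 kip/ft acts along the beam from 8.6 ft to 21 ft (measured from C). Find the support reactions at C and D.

Resultant of the distributed load: 1.96 × 12.4 = 24.304 kip at 14.8 ft from C.
ΣM about C: D_y·18.6 − 40·17.5 + 13.8 − (1.96·12.4)·14.8 = 0 → D_y = 1045.8992/18.6 = 56.2311 ≈ 56.23 kip.
ΣF_y = 0: C_y + 56.2311 − 40 − 1.96·12.4 = 0 → C_y = 8.073 kip.
ΣF_x = 0: no horizontal applied forces, so C_x = 0.

C_x = 0, C_y = 8.073 kip, D_y = 56.23 kip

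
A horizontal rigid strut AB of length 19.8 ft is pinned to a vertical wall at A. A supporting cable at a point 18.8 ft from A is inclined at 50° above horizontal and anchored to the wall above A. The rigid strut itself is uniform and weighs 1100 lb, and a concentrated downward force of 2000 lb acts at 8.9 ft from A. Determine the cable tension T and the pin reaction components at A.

ΣM about A: T·sin50°·18.8 − 1100·9.9 − 2000·8.9 = 0 → T = 28690/(18.8·0.766044) = 1992.14 ≈ 1992 lb.
ΣF_x = 0: A_x − T·cos50° = 0 → A_x = 1992.14 × 0.642788 = 1281 lb.
ΣF_y = 0: A_y + T·sin50° − 1100 − 2000 = 0 → A_y = 3100 − 1992.14 × 0.766044 = 1574 lb.

T = 1992 lb, A_x = 1281 lb, A_y = 1574 lb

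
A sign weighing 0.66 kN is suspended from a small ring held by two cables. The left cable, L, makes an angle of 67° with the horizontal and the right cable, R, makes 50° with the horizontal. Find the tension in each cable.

T_L = 0.4761 kN, T_R = 0.2894 kN

ΣF_x = 0: −T_L·cos67° + T_R·cos50° = 0 → T_R = 0.60787·T_L.
ΣF_y = 0: T_L·sin67° + T_R·sin50° = 0.66.
Substitute: T_L·(0.920505 + 0.60787·0.766044) = 0.66 → T_L = 0.476135 ≈ 0.4761 kN.
Then T_R = 0.60787 × 0.476135 = 0.2894 kN.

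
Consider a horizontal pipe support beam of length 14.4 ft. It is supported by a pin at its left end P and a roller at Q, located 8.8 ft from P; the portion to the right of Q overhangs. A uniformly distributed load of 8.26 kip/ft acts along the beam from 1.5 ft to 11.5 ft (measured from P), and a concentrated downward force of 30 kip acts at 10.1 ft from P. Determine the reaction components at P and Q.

P_x = 0, P_y = 17.16 kip, Q_y = 95.44 kip

Resultant of the distributed load: 8.26 × 10 = 82.6 kip at 6.5 ft from P.
ΣM about P: Q_y·8.8 − (8.26·10)·6.5 − 30·10.1 = 0 → Q_y = 839.9/8.8 = 95.4432 ≈ 95.44 kip.
ΣF_y = 0: P_y + 95.4432 − 8.26·10 − 30 = 0 → P_y = 17.16 kip.
ΣF_x = 0: no horizontal applied forces, so P_x = 0.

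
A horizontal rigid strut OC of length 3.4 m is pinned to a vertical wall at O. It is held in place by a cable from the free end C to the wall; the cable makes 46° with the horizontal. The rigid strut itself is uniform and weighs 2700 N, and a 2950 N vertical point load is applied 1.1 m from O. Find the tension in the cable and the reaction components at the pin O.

ΣM about O: T·sin46°·3.4 − 2700·1.7 − 2950·1.1 = 0 → T = 7835/(3.4·0.71934) = 3203.51 ≈ 3204 N.
ΣF_x = 0: O_x − T·cos46° = 0 → O_x = 3203.51 × 0.694658 = 2225 N.
ΣF_y = 0: O_y + T·sin46° − 2700 − 2950 = 0 → O_y = 5650 − 3203.51 × 0.71934 = 3346 N.

T = 3204 N, O_x = 2225 N, O_y = 3346 N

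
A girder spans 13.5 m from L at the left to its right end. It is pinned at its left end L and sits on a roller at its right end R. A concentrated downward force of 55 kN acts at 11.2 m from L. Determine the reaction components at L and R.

ΣM about L: R_y·13.5 − 55·11.2 = 0 → R_y = 616/13.5 = 45.6296 ≈ 45.63 kN.
ΣF_y = 0: L_y + 45.6296 − 55 = 0 → L_y = 9.370 kN.
ΣF_x = 0: no horizontal applied forces, so L_x = 0.

L_x = 0, L_y = 9.370 kN, R_y = 45.63 kN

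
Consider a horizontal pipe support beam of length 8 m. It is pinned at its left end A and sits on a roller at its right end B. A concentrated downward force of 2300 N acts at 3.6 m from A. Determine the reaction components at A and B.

Taking moments about A: B_y·8 − 2300·3.6 = 0 → B_y = 8280/8 = 1035 N.
ΣF_y = 0: A_y + 1035 − 2300 = 0 → A_y = 1265 N.
ΣF_x = 0: no horizontal applied forces, so A_x = 0.

A_x = 0, A_y = 1265 N, B_y = 1035 N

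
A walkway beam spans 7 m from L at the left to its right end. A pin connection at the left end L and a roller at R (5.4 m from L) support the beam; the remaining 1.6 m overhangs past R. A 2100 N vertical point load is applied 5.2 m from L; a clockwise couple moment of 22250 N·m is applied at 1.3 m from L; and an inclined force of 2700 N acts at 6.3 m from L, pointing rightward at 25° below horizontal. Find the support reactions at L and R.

L_x = -2447 N, L_y = -4233 N, R_y = 7474 N

ΣM about L: R_y·5.4 − 2100·5.2 − 22250 − 2700·sin25°·6.3 = 0 → R_y = 40358.7/5.4 = 7473.83 ≈ 7474 N.
ΣF_y = 0: L_y + 7473.83 − 2100 − 2700·sin25° = 0 → L_y = -4233 N.
ΣF_x = 0: L_x + 2700·cos25° = 0 → L_x = -2447 N.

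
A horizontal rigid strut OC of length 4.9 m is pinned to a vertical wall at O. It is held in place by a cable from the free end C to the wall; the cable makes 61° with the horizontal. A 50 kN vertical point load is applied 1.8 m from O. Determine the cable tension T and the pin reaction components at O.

ΣM about O: T·sin61°·4.9 − 50·1.8 = 0 → T = 90/(4.9·0.87462) = 21.0004 ≈ 21.00 kN.
ΣF_x = 0: O_x − T·cos61° = 0 → O_x = 21.0004 × 0.48481 = 10.18 kN.
ΣF_y = 0: O_y + T·sin61° − 50 = 0 → O_y = 50 − 21.0004 × 0.87462 = 31.63 kN.

T = 21.00 kN, O_x = 10.18 kN, O_y = 31.63 kN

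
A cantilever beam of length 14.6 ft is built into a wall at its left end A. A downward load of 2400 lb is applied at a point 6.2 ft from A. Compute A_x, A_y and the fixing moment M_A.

ΣF_x = 0: A_x = 0.
ΣF_y = 0: A_y − 2400 = 0 → A_y = 2400 lb.
ΣM about A: M_A − 2400·6.2 = 0 → M_A = 14880 lb·ft.

A_x = 0, A_y = 2400 lb, M_A = 14880 lb·ft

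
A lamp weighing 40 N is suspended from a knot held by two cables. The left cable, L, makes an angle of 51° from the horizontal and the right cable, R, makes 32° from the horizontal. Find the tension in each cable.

T_L = 34.18 N, T_R = 25.36 N

ΣF_x = 0: −T_L·cos51° + T_R·cos32° = 0 → T_R = 0.742081·T_L.
ΣF_y = 0: T_L·sin51° + T_R·sin32° = 40.
Substitute: T_L·(0.777146 + 0.742081·0.529919) = 40 → T_L = 34.1767 ≈ 34.18 N.
Then T_R = 0.742081 × 34.1767 = 25.36 N.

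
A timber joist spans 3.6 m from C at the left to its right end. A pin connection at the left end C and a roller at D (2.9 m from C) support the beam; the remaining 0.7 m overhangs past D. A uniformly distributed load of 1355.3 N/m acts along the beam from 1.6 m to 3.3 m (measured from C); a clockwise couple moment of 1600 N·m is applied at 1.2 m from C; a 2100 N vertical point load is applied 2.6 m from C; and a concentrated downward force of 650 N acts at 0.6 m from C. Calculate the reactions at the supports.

C_x = 0, C_y = 538.6 N, D_y = 4515 N

Resultant of the distributed load: 1355.3 × 1.7 = 2304.01 N at 2.45 m from C.
Moments about C: D_y·2.9 − (1355.3·1.7)·2.45 − 1600 − 2100·2.6 − 650·0.6 = 0 → D_y = 13094.8245/2.9 = 4515.46 ≈ 4515 N.
ΣF_y = 0: C_y + 4515.46 − 1355.3·1.7 − 2100 − 650 = 0 → C_y = 538.6 N.
ΣF_x = 0: no horizontal applied forces, so C_x = 0.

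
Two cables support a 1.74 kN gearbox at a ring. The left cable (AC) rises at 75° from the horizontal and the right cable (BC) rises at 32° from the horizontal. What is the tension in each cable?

T_AC = 1.543 kN, T_BC = 0.4709 kN

ΣF_x = 0: −T_AC·cos75° + T_BC·cos32° = 0 → T_BC = 0.305194·T_AC.
ΣF_y = 0: T_AC·sin75° + T_BC·sin32° = 1.74.
Substitute: T_AC·(0.965926 + 0.305194·0.529919) = 1.74 → T_AC = 1.54303 ≈ 1.543 kN.
Then T_BC = 0.305194 × 1.54303 = 0.4709 kN.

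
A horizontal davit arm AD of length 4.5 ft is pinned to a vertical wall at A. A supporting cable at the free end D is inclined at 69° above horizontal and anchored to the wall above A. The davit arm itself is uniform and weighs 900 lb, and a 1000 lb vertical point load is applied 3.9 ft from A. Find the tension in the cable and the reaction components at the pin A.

ΣM about A: T·sin69°·4.5 − 900·2.25 − 1000·3.9 = 0 → T = 5925/(4.5·0.93358) = 1410.34 ≈ 1410 lb.
ΣF_x = 0: A_x − T·cos69° = 0 → A_x = 1410.34 × 0.358368 = 505.4 lb.
ΣF_y = 0: A_y + T·sin69° − 900 − 1000 = 0 → A_y = 1900 − 1410.34 × 0.93358 = 583.3 lb.

T = 1410 lb, A_x = 505.4 lb, A_y = 583.3 lb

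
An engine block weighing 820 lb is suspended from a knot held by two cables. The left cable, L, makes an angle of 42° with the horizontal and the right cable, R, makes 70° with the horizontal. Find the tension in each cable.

T_L = 302.5 lb, T_R = 657.2 lb

ΣF_x = 0: −T_L·cos42° + T_R·cos70° = 0 → T_R = 2.17281·T_L.
ΣF_y = 0: T_L·sin42° + T_R·sin70° = 820.
Substitute: T_L·(0.669131 + 2.17281·0.939693) = 820 → T_L = 302.482 ≈ 302.5 lb.
Then T_R = 2.17281 × 302.482 = 657.2 lb.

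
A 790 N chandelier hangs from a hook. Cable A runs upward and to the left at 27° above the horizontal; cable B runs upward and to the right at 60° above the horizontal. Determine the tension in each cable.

ΣF_x = 0: −T_A·cos27° + T_B·cos60° = 0 → T_B = 1.78201·T_A.
ΣF_y = 0: T_A·sin27° + T_B·sin60° = 790.
Substitute: T_A·(0.45399 + 1.78201·0.866025) = 790 → T_A = 395.543 ≈ 395.5 N.
Then T_B = 1.78201 × 395.543 = 704.9 N.

T_A = 395.5 N, T_B = 704.9 N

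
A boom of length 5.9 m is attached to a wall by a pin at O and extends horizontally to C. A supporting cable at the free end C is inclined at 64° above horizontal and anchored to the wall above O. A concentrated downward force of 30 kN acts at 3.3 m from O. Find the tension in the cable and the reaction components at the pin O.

ΣM about O: T·sin64°·5.9 − 30·3.3 = 0 → T = 99/(5.9·0.898794) = 18.6691 ≈ 18.67 kN.
ΣF_x = 0: O_x − T·cos64° = 0 → O_x = 18.6691 × 0.438371 = 8.184 kN.
ΣF_y = 0: O_y + T·sin64° − 30 = 0 → O_y = 30 − 18.6691 × 0.898794 = 13.22 kN.

T = 18.67 kN, O_x = 8.184 kN, O_y = 13.22 kN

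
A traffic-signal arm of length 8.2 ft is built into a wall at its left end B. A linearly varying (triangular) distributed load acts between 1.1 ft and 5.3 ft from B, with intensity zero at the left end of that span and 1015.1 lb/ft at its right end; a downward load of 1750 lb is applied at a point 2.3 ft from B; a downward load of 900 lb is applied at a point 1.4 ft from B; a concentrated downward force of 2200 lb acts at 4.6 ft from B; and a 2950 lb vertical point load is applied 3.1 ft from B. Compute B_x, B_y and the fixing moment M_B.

Resultant of the triangular load: ½ × 1015.1 × 4.2 = 2131.71 lb, acting at 3.9 ft from B (one-third of the span from the peak).
ΣF_x = 0: B_x = 0.
ΣF_y = 0: B_y − ½·1015.1·4.2 − 1750 − 900 − 2200 − 2950 = 0 → B_y = 9932 lb.
ΣM about B: M_B − (½·1015.1·4.2)·3.9 − 1750·2.3 − 900·1.4 − 2200·4.6 − 2950·3.1 = 0 → M_B = 32860 lb·ft.

B_x = 0, B_y = 9932 lb, M_B = 32860 lb·ft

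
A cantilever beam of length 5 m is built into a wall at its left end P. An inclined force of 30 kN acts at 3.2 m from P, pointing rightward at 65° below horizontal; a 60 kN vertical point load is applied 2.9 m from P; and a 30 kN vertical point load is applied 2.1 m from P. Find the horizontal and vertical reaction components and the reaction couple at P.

P_x = -12.68 kN, P_y = 117.2 kN, M_P = 324.0 kN·m

ΣF_x = 0: P_x + 30·cos65° = 0 → P_x = -12.68 kN.
ΣF_y = 0: P_y − 30·sin65° − 60 − 30 = 0 → P_y = 117.2 kN.
ΣM about P: M_P − 30·sin65°·3.2 − 60·2.9 − 30·2.1 = 0 → M_P = 324.0 kN·m.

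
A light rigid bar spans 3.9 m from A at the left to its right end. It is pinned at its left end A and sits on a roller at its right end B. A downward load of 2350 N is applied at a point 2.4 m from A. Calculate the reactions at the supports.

Taking moments about A: B_y·3.9 − 2350·2.4 = 0 → B_y = 5640/3.9 = 1446.15 ≈ 1446 N.
ΣF_y = 0: A_y + 1446.15 − 2350 = 0 → A_y = 903.8 N.
ΣF_x = 0: no horizontal applied forces, so A_x = 0.

A_x = 0, A_y = 903.8 N, B_y = 1446 N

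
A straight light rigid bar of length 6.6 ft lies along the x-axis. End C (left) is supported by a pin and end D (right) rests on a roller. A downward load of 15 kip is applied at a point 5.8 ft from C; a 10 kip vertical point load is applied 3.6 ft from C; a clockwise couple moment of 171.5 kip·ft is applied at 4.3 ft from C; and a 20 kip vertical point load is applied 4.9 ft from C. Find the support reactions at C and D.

Moments about C: D_y·6.6 − 15·5.8 − 10·3.6 − 171.5 − 20·4.9 = 0 → D_y = 392.5/6.6 = 59.4697 ≈ 59.47 kip.
ΣF_y = 0: C_y + 59.4697 − 15 − 10 − 20 = 0 → C_y = -14.47 kip.
ΣF_x = 0: no horizontal applied forces, so C_x = 0.

C_x = 0, C_y = -14.47 kip, D_y = 59.47 kip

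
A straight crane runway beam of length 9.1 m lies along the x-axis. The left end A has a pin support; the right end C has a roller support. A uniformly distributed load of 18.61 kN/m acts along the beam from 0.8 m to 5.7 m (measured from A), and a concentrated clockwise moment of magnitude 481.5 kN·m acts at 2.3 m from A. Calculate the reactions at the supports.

A_x = 0, A_y = 5.709 kN, C_y = 85.48 kN

Resultant of the distributed load: 18.61 × 4.9 = 91.189 kN at 3.25 m from A.
Moments about A: C_y·9.1 − (18.61·4.9)·3.25 − 481.5 = 0 → C_y = 777.86425/9.1 = 85.4796 ≈ 85.48 kN.
ΣF_y = 0: A_y + 85.4796 − 18.61·4.9 = 0 → A_y = 5.709 kN.
ΣF_x = 0: no horizontal applied forces, so A_x = 0.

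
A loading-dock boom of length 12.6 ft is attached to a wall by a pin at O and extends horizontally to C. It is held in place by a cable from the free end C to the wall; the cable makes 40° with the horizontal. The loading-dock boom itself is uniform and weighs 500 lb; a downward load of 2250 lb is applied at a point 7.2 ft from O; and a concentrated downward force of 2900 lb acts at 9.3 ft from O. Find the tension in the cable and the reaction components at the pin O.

ΣM about O: T·sin40°·12.6 − 500·6.3 − 2250·7.2 − 2900·9.3 = 0 → T = 46320/(12.6·0.642788) = 5719.13 ≈ 5719 lb.
ΣF_x = 0: O_x − T·cos40° = 0 → O_x = 5719.13 × 0.766044 = 4381 lb.
ΣF_y = 0: O_y + T·sin40° − 500 − 2250 − 2900 = 0 → O_y = 5650 − 5719.13 × 0.642788 = 1974 lb.

T = 5719 lb, O_x = 4381 lb, O_y = 1974 lb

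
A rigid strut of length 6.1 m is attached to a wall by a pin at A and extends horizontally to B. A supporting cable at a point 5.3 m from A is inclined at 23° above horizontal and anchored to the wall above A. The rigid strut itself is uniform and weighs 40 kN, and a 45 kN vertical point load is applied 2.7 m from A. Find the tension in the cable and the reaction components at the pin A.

ΣM about A: T·sin23°·5.3 − 40·3.05 − 45·2.7 = 0 → T = 243.5/(5.3·0.390731) = 117.583 ≈ 117.6 kN.
ΣF_x = 0: A_x − T·cos23° = 0 → A_x = 117.583 × 0.920505 = 108.2 kN.
ΣF_y = 0: A_y + T·sin23° − 40 − 45 = 0 → A_y = 85 − 117.583 × 0.390731 = 39.06 kN.

T = 117.6 kN, A_x = 108.2 kN, A_y = 39.06 kN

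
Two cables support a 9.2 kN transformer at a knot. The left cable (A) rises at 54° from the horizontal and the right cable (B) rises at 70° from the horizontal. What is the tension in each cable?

T_A = 3.795 kN, T_B = 6.523 kN

ΣF_x = 0: −T_A·cos54° + T_B·cos70° = 0 → T_B = 1.71857·T_A.
ΣF_y = 0: T_A·sin54° + T_B·sin70° = 9.2.
Substitute: T_A·(0.809017 + 1.71857·0.939693) = 9.2 → T_A = 3.79547 ≈ 3.795 kN.
Then T_B = 1.71857 × 3.79547 = 6.523 kN.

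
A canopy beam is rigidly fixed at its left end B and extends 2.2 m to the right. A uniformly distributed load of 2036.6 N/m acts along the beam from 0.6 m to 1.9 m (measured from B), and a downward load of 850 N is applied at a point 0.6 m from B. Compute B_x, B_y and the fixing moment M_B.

B_x = 0, B_y = 3498 N, M_B = 3819 N·m

Resultant of the distributed load: 2036.6 × 1.3 = 2647.58 N at 1.25 m from B.
ΣF_x = 0: B_x = 0.
ΣF_y = 0: B_y − 2036.6·1.3 − 850 = 0 → B_y = 3498 N.
ΣM about B: M_B − (2036.6·1.3)·1.25 − 850·0.6 = 0 → M_B = 3819 N·m.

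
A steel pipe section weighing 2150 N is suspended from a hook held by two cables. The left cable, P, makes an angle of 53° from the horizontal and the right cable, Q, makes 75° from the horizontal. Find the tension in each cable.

T_P = 706.2 N, T_Q = 1642 N

ΣF_x = 0: −T_P·cos53° + T_Q·cos75° = 0 → T_Q = 2.32523·T_P.
ΣF_y = 0: T_P·sin53° + T_Q·sin75° = 2150.
Substitute: T_P·(0.798636 + 2.32523·0.965926) = 2150 → T_P = 706.16 ≈ 706.2 N.
Then T_Q = 2.32523 × 706.16 = 1642 N.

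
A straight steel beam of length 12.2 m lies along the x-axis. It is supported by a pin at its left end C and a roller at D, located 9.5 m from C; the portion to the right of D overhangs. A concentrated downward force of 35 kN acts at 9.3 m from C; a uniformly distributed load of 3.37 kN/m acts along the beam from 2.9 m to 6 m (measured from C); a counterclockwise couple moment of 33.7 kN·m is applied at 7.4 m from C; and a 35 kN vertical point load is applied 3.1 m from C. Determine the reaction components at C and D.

C_x = 0, C_y = 33.42 kN, D_y = 47.03 kN

Resultant of the distributed load: 3.37 × 3.1 = 10.447 kN at 4.45 m from C.
Moments about C: D_y·9.5 − 35·9.3 − (3.37·3.1)·4.45 + 33.7 − 35·3.1 = 0 → D_y = 446.78915/9.5 = 47.0304 ≈ 47.03 kN.
ΣF_y = 0: C_y + 47.0304 − 35 − 3.37·3.1 − 35 = 0 → C_y = 33.42 kN.
ΣF_x = 0: no horizontal applied forces, so C_x = 0.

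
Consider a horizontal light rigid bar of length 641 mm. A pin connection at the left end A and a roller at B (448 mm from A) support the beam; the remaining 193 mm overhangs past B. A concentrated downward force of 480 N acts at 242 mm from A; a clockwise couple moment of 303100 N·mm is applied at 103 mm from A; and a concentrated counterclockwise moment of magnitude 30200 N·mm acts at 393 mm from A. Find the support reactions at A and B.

Moments about A: B_y·448 − 480·242 − 303100 + 30200 = 0 → B_y = 389060/448 = 868.438 ≈ 868.4 N.
ΣF_y = 0: A_y + 868.438 − 480 = 0 → A_y = -388.4 N.
ΣF_x = 0: no horizontal applied forces, so A_x = 0.

A_x = 0, A_y = -388.4 N, B_y = 868.4 N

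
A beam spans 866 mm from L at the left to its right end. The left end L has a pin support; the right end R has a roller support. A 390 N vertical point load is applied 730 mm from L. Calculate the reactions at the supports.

Taking moments about L: R_y·866 − 390·730 = 0 → R_y = 284700/866 = 328.753 ≈ 328.8 N.
ΣF_y = 0: L_y + 328.753 − 390 = 0 → L_y = 61.25 N.
ΣF_x = 0: no horizontal applied forces, so L_x = 0.

L_x = 0, L_y = 61.25 N, R_y = 328.8 N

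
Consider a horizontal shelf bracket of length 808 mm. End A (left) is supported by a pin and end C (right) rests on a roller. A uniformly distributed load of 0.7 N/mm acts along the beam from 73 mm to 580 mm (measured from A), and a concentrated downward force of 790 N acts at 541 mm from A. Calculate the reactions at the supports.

Resultant of the distributed load: 0.7 × 507 = 354.9 N at 326.5 mm from A.
ΣM about A: C_y·808 − (0.7·507)·326.5 − 790·541 = 0 → C_y = 543264.85/808 = 672.357 ≈ 672.4 N.
ΣF_y = 0: A_y + 672.357 − 0.7·507 − 790 = 0 → A_y = 472.5 N.
ΣF_x = 0: no horizontal applied forces, so A_x = 0.

A_x = 0, A_y = 472.5 N, C_y = 672.4 N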